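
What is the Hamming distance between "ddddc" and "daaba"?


Comparing "ddddc" and "daaba" position by position:
  Position 0: 'd' vs 'd' => same
  Position 1: 'd' vs 'a' => differ
  Position 2: 'd' vs 'a' => differ
  Position 3: 'd' vs 'b' => differ
  Position 4: 'c' vs 'a' => differ
Total differences (Hamming distance): 4

4


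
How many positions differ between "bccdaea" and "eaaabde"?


Comparing "bccdaea" and "eaaabde" position by position:
  Position 0: 'b' vs 'e' => DIFFER
  Position 1: 'c' vs 'a' => DIFFER
  Position 2: 'c' vs 'a' => DIFFER
  Position 3: 'd' vs 'a' => DIFFER
  Position 4: 'a' vs 'b' => DIFFER
  Position 5: 'e' vs 'd' => DIFFER
  Position 6: 'a' vs 'e' => DIFFER
Positions that differ: 7

7


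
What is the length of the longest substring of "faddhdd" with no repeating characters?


Input: "faddhdd"
Sliding window (track last position of each char):
  Position 0 ('f'): window [0,0] length 1 -- new best
  Position 1 ('a'): window [0,1] length 2 -- new best
  Position 2 ('d'): window [0,2] length 3 -- new best
  Position 3 ('d'): repeat (last at 2), move window start to 3
  Position 3 ('d'): window [3,3] length 1
  Position 4 ('h'): window [3,4] length 2
  Position 5 ('d'): repeat (last at 3), move window start to 4
  Position 5 ('d'): window [4,5] length 2
  Position 6 ('d'): repeat (last at 5), move window start to 6
  Position 6 ('d'): window [6,6] length 1
Longest substring with no repeats: "fad" with length 3

3


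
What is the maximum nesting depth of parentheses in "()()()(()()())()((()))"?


Input: "()()()(()()())()((()))"
Tracking depth:
  Position 0 '(': depth becomes 1
  Position 1 ')': depth becomes 0
  Position 2 '(': depth becomes 1
  Position 3 ')': depth becomes 0
  Position 4 '(': depth becomes 1
  Position 5 ')': depth becomes 0
  Position 6 '(': depth becomes 1
  Position 7 '(': depth becomes 2
  Position 8 ')': depth becomes 1
  Position 9 '(': depth becomes 2
  Position 10 ')': depth becomes 1
  Position 11 '(': depth becomes 2
  Position 12 ')': depth becomes 1
  Position 13 ')': depth becomes 0
  Position 14 '(': depth becomes 1
  Position 15 ')': depth becomes 0
  Position 16 '(': depth becomes 1
  Position 17 '(': depth becomes 2
  Position 18 '(': depth becomes 3
  Position 19 ')': depth becomes 2
  Position 20 ')': depth becomes 1
  Position 21 ')': depth becomes 0
Maximum depth reached: 3

3


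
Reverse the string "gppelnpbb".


Input: gppelnpbb
Reading characters right to left:
  Position 8: 'b'
  Position 7: 'b'
  Position 6: 'p'
  Position 5: 'n'
  Position 4: 'l'
  Position 3: 'e'
  Position 2: 'p'
  Position 1: 'p'
  Position 0: 'g'
Reversed: bbpnleppg

bbpnleppg


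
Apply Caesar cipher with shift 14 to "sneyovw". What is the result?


Caesar cipher: shift "sneyovw" by 14
  's' (pos 18) + 14 = pos 6 = 'g'
  'n' (pos 13) + 14 = pos 1 = 'b'
  'e' (pos 4) + 14 = pos 18 = 's'
  'y' (pos 24) + 14 = pos 12 = 'm'
  'o' (pos 14) + 14 = pos 2 = 'c'
  'v' (pos 21) + 14 = pos 9 = 'j'
  'w' (pos 22) + 14 = pos 10 = 'k'
Result: gbsmcjk

gbsmcjk


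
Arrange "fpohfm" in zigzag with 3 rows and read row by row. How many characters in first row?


Zigzag "fpohfm" into 3 rows:
Placing characters:
  'f' => row 0
  'p' => row 1
  'o' => row 2
  'h' => row 1
  'f' => row 0
  'm' => row 1
Rows:
  Row 0: "ff"
  Row 1: "phm"
  Row 2: "o"
First row length: 2

2


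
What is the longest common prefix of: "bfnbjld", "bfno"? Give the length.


Words: bfnbjld, bfno
  Position 0: all 'b' => match
  Position 1: all 'f' => match
  Position 2: all 'n' => match
  Position 3: ('b', 'o') => mismatch, stop
LCP = "bfn" (length 3)

3


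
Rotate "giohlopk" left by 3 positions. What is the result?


Input: "giohlopk", rotate left by 3
First 3 characters: "gio"
Remaining characters: "hlopk"
Concatenate remaining + first: "hlopk" + "gio" = "hlopkgio"

hlopkgio


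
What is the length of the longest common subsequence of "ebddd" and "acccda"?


LCS of "ebddd" and "acccda"
DP table:
           a    c    c    c    d    a
      0    0    0    0    0    0    0
  e   0    0    0    0    0    0    0
  b   0    0    0    0    0    0    0
  d   0    0    0    0    0    1    1
  d   0    0    0    0    0    1    1
  d   0    0    0    0    0    1    1
LCS length = dp[5][6] = 1

1


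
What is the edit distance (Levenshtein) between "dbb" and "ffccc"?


Computing edit distance: "dbb" -> "ffccc"
DP table:
           f    f    c    c    c
      0    1    2    3    4    5
  d   1    1    2    3    4    5
  b   2    2    2    3    4    5
  b   3    3    3    3    4    5
Edit distance = dp[3][5] = 5

5


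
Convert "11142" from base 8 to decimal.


Input: "11142" in base 8
Positional expansion:
  Digit '1' (value 1) x 8^4 = 4096
  Digit '1' (value 1) x 8^3 = 512
  Digit '1' (value 1) x 8^2 = 64
  Digit '4' (value 4) x 8^1 = 32
  Digit '2' (value 2) x 8^0 = 2
Sum = 4706

4706


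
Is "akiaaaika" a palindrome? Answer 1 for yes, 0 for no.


Input: akiaaaika
Reversed: akiaaaika
  Compare pos 0 ('a') with pos 8 ('a'): match
  Compare pos 1 ('k') with pos 7 ('k'): match
  Compare pos 2 ('i') with pos 6 ('i'): match
  Compare pos 3 ('a') with pos 5 ('a'): match
Result: palindrome

1


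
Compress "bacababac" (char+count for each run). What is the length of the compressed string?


Input: bacababac
Runs:
  'b' x 1 => "b1"
  'a' x 1 => "a1"
  'c' x 1 => "c1"
  'a' x 1 => "a1"
  'b' x 1 => "b1"
  'a' x 1 => "a1"
  'b' x 1 => "b1"
  'a' x 1 => "a1"
  'c' x 1 => "c1"
Compressed: "b1a1c1a1b1a1b1a1c1"
Compressed length: 18

18


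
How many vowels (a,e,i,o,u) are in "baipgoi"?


Input: baipgoi
Checking each character:
  'b' at position 0: consonant
  'a' at position 1: vowel (running total: 1)
  'i' at position 2: vowel (running total: 2)
  'p' at position 3: consonant
  'g' at position 4: consonant
  'o' at position 5: vowel (running total: 3)
  'i' at position 6: vowel (running total: 4)
Total vowels: 4

4


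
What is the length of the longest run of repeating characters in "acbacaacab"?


Input: "acbacaacab"
Scanning for longest run:
  Position 1 ('c'): new char, reset run to 1
  Position 2 ('b'): new char, reset run to 1
  Position 3 ('a'): new char, reset run to 1
  Position 4 ('c'): new char, reset run to 1
  Position 5 ('a'): new char, reset run to 1
  Position 6 ('a'): continues run of 'a', length=2
  Position 7 ('c'): new char, reset run to 1
  Position 8 ('a'): new char, reset run to 1
  Position 9 ('b'): new char, reset run to 1
Longest run: 'a' with length 2

2


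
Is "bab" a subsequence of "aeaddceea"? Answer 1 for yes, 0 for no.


Check if "bab" is a subsequence of "aeaddceea"
Greedy scan:
  Position 0 ('a'): no match needed
  Position 1 ('e'): no match needed
  Position 2 ('a'): no match needed
  Position 3 ('d'): no match needed
  Position 4 ('d'): no match needed
  Position 5 ('c'): no match needed
  Position 6 ('e'): no match needed
  Position 7 ('e'): no match needed
  Position 8 ('a'): no match needed
Only matched 0/3 characters => not a subsequence

0


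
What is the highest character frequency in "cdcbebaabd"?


Input: cdcbebaabd
Character counts:
  'a': 2
  'b': 3
  'c': 2
  'd': 2
  'e': 1
Maximum frequency: 3

3


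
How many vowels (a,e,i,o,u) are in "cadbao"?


Input: cadbao
Checking each character:
  'c' at position 0: consonant
  'a' at position 1: vowel (running total: 1)
  'd' at position 2: consonant
  'b' at position 3: consonant
  'a' at position 4: vowel (running total: 2)
  'o' at position 5: vowel (running total: 3)
Total vowels: 3

3


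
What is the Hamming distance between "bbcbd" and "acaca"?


Comparing "bbcbd" and "acaca" position by position:
  Position 0: 'b' vs 'a' => differ
  Position 1: 'b' vs 'c' => differ
  Position 2: 'c' vs 'a' => differ
  Position 3: 'b' vs 'c' => differ
  Position 4: 'd' vs 'a' => differ
Total differences (Hamming distance): 5

5


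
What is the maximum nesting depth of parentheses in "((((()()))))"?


Input: "((((()()))))"
Tracking depth:
  Position 0 '(': depth becomes 1
  Position 1 '(': depth becomes 2
  Position 2 '(': depth becomes 3
  Position 3 '(': depth becomes 4
  Position 4 '(': depth becomes 5
  Position 5 ')': depth becomes 4
  Position 6 '(': depth becomes 5
  Position 7 ')': depth becomes 4
  Position 8 ')': depth becomes 3
  Position 9 ')': depth becomes 2
  Position 10 ')': depth becomes 1
  Position 11 ')': depth becomes 0
Maximum depth reached: 5

5


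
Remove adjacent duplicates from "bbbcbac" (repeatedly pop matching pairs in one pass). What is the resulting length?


Input: bbbcbac
Stack-based adjacent duplicate removal:
  Read 'b': push. Stack: b
  Read 'b': matches stack top 'b' => pop. Stack: (empty)
  Read 'b': push. Stack: b
  Read 'c': push. Stack: bc
  Read 'b': push. Stack: bcb
  Read 'a': push. Stack: bcba
  Read 'c': push. Stack: bcbac
Final stack: "bcbac" (length 5)

5


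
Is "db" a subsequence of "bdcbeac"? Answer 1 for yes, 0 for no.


Check if "db" is a subsequence of "bdcbeac"
Greedy scan:
  Position 0 ('b'): no match needed
  Position 1 ('d'): matches sub[0] = 'd'
  Position 2 ('c'): no match needed
  Position 3 ('b'): matches sub[1] = 'b'
  Position 4 ('e'): no match needed
  Position 5 ('a'): no match needed
  Position 6 ('c'): no match needed
All 2 characters matched => is a subsequence

1


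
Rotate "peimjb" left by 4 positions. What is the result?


Input: "peimjb", rotate left by 4
First 4 characters: "peim"
Remaining characters: "jb"
Concatenate remaining + first: "jb" + "peim" = "jbpeim"

jbpeim


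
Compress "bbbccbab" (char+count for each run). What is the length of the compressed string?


Input: bbbccbab
Runs:
  'b' x 3 => "b3"
  'c' x 2 => "c2"
  'b' x 1 => "b1"
  'a' x 1 => "a1"
  'b' x 1 => "b1"
Compressed: "b3c2b1a1b1"
Compressed length: 10

10


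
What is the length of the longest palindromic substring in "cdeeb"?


Input: "cdeeb"
Checking substrings for palindromes:
  [2:4] "ee" (len 2) => palindrome
Longest palindromic substring: "ee" with length 2

2


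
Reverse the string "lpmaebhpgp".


Input: lpmaebhpgp
Reading characters right to left:
  Position 9: 'p'
  Position 8: 'g'
  Position 7: 'p'
  Position 6: 'h'
  Position 5: 'b'
  Position 4: 'e'
  Position 3: 'a'
  Position 2: 'm'
  Position 1: 'p'
  Position 0: 'l'
Reversed: pgphbeampl

pgphbeampl


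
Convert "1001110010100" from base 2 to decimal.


Input: "1001110010100" in base 2
Positional expansion:
  Digit '1' (value 1) x 2^12 = 4096
  Digit '0' (value 0) x 2^11 = 0
  Digit '0' (value 0) x 2^10 = 0
  Digit '1' (value 1) x 2^9 = 512
  Digit '1' (value 1) x 2^8 = 256
  Digit '1' (value 1) x 2^7 = 128
  Digit '0' (value 0) x 2^6 = 0
  Digit '0' (value 0) x 2^5 = 0
  Digit '1' (value 1) x 2^4 = 16
  Digit '0' (value 0) x 2^3 = 0
  Digit '1' (value 1) x 2^2 = 4
  Digit '0' (value 0) x 2^1 = 0
  Digit '0' (value 0) x 2^0 = 0
Sum = 5012

5012


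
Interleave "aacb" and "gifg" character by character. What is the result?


Interleaving "aacb" and "gifg":
  Position 0: 'a' from first, 'g' from second => "ag"
  Position 1: 'a' from first, 'i' from second => "ai"
  Position 2: 'c' from first, 'f' from second => "cf"
  Position 3: 'b' from first, 'g' from second => "bg"
Result: agaicfbg

agaicfbg


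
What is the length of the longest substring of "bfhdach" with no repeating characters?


Input: "bfhdach"
Sliding window (track last position of each char):
  Position 0 ('b'): window [0,0] length 1 -- new best
  Position 1 ('f'): window [0,1] length 2 -- new best
  Position 2 ('h'): window [0,2] length 3 -- new best
  Position 3 ('d'): window [0,3] length 4 -- new best
  Position 4 ('a'): window [0,4] length 5 -- new best
  Position 5 ('c'): window [0,5] length 6 -- new best
  Position 6 ('h'): repeat (last at 2), move window start to 3
  Position 6 ('h'): window [3,6] length 4
Longest substring with no repeats: "bfhdac" with length 6

6


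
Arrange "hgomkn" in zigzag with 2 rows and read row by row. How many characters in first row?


Zigzag "hgomkn" into 2 rows:
Placing characters:
  'h' => row 0
  'g' => row 1
  'o' => row 0
  'm' => row 1
  'k' => row 0
  'n' => row 1
Rows:
  Row 0: "hok"
  Row 1: "gmn"
First row length: 3

3


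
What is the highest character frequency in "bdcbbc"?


Input: bdcbbc
Character counts:
  'b': 3
  'c': 2
  'd': 1
Maximum frequency: 3

3


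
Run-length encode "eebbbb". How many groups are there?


Input: eebbbb
Scanning for consecutive runs:
  Group 1: 'e' x 2 (positions 0-1)
  Group 2: 'b' x 4 (positions 2-5)
Total groups: 2

2


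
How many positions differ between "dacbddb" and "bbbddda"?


Comparing "dacbddb" and "bbbddda" position by position:
  Position 0: 'd' vs 'b' => DIFFER
  Position 1: 'a' vs 'b' => DIFFER
  Position 2: 'c' vs 'b' => DIFFER
  Position 3: 'b' vs 'd' => DIFFER
  Position 4: 'd' vs 'd' => same
  Position 5: 'd' vs 'd' => same
  Position 6: 'b' vs 'a' => DIFFER
Positions that differ: 5

5


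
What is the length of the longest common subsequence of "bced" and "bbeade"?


LCS of "bced" and "bbeade"
DP table:
           b    b    e    a    d    e
      0    0    0    0    0    0    0
  b   0    1    1    1    1    1    1
  c   0    1    1    1    1    1    1
  e   0    1    1    2    2    2    2
  d   0    1    1    2    2    3    3
LCS length = dp[4][6] = 3

3


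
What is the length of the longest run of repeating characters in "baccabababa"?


Input: "baccabababa"
Scanning for longest run:
  Position 1 ('a'): new char, reset run to 1
  Position 2 ('c'): new char, reset run to 1
  Position 3 ('c'): continues run of 'c', length=2
  Position 4 ('a'): new char, reset run to 1
  Position 5 ('b'): new char, reset run to 1
  Position 6 ('a'): new char, reset run to 1
  Position 7 ('b'): new char, reset run to 1
  Position 8 ('a'): new char, reset run to 1
  Position 9 ('b'): new char, reset run to 1
  Position 10 ('a'): new char, reset run to 1
Longest run: 'c' with length 2

2


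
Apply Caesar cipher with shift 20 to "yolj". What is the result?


Caesar cipher: shift "yolj" by 20
  'y' (pos 24) + 20 = pos 18 = 's'
  'o' (pos 14) + 20 = pos 8 = 'i'
  'l' (pos 11) + 20 = pos 5 = 'f'
  'j' (pos 9) + 20 = pos 3 = 'd'
Result: sifd

sifd


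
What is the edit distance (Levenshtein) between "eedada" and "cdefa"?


Computing edit distance: "eedada" -> "cdefa"
DP table:
           c    d    e    f    a
      0    1    2    3    4    5
  e   1    1    2    2    3    4
  e   2    2    2    2    3    4
  d   3    3    2    3    3    4
  a   4    4    3    3    4    3
  d   5    5    4    4    4    4
  a   6    6    5    5    5    4
Edit distance = dp[6][5] = 4

4


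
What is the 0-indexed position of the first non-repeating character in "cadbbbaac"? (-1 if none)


Input: cadbbbaac
Character frequencies:
  'a': 3
  'b': 3
  'c': 2
  'd': 1
Scanning left to right for freq == 1:
  Position 0 ('c'): freq=2, skip
  Position 1 ('a'): freq=3, skip
  Position 2 ('d'): unique! => answer = 2

2


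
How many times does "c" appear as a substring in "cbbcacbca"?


Searching for "c" in "cbbcacbca"
Scanning each position:
  Position 0: "c" => MATCH
  Position 1: "b" => no
  Position 2: "b" => no
  Position 3: "c" => MATCH
  Position 4: "a" => no
  Position 5: "c" => MATCH
  Position 6: "b" => no
  Position 7: "c" => MATCH
  Position 8: "a" => no
Total occurrences: 4

4


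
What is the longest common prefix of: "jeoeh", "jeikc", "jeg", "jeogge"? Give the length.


Words: jeoeh, jeikc, jeg, jeogge
  Position 0: all 'j' => match
  Position 1: all 'e' => match
  Position 2: ('o', 'i', 'g', 'o') => mismatch, stop
LCP = "je" (length 2)

2


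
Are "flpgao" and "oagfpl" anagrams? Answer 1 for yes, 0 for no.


Strings: "flpgao", "oagfpl"
Sorted first:  afglop
Sorted second: afglop
Sorted forms match => anagrams

1


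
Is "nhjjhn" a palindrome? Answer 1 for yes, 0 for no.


Input: nhjjhn
Reversed: nhjjhn
  Compare pos 0 ('n') with pos 5 ('n'): match
  Compare pos 1 ('h') with pos 4 ('h'): match
  Compare pos 2 ('j') with pos 3 ('j'): match
Result: palindrome

1


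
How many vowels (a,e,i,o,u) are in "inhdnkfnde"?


Input: inhdnkfnde
Checking each character:
  'i' at position 0: vowel (running total: 1)
  'n' at position 1: consonant
  'h' at position 2: consonant
  'd' at position 3: consonant
  'n' at position 4: consonant
  'k' at position 5: consonant
  'f' at position 6: consonant
  'n' at position 7: consonant
  'd' at position 8: consonant
  'e' at position 9: vowel (running total: 2)
Total vowels: 2

2


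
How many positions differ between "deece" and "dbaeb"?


Comparing "deece" and "dbaeb" position by position:
  Position 0: 'd' vs 'd' => same
  Position 1: 'e' vs 'b' => DIFFER
  Position 2: 'e' vs 'a' => DIFFER
  Position 3: 'c' vs 'e' => DIFFER
  Position 4: 'e' vs 'b' => DIFFER
Positions that differ: 4

4


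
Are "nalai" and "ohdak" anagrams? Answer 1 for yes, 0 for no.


Strings: "nalai", "ohdak"
Sorted first:  aailn
Sorted second: adhko
Differ at position 1: 'a' vs 'd' => not anagrams

0


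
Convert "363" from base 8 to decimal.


Input: "363" in base 8
Positional expansion:
  Digit '3' (value 3) x 8^2 = 192
  Digit '6' (value 6) x 8^1 = 48
  Digit '3' (value 3) x 8^0 = 3
Sum = 243

243


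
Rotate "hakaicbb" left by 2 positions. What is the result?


Input: "hakaicbb", rotate left by 2
First 2 characters: "ha"
Remaining characters: "kaicbb"
Concatenate remaining + first: "kaicbb" + "ha" = "kaicbbha"

kaicbbha


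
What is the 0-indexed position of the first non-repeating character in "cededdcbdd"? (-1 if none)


Input: cededdcbdd
Character frequencies:
  'b': 1
  'c': 2
  'd': 5
  'e': 2
Scanning left to right for freq == 1:
  Position 0 ('c'): freq=2, skip
  Position 1 ('e'): freq=2, skip
  Position 2 ('d'): freq=5, skip
  Position 3 ('e'): freq=2, skip
  Position 4 ('d'): freq=5, skip
  Position 5 ('d'): freq=5, skip
  Position 6 ('c'): freq=2, skip
  Position 7 ('b'): unique! => answer = 7

7


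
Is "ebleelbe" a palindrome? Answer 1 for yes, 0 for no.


Input: ebleelbe
Reversed: ebleelbe
  Compare pos 0 ('e') with pos 7 ('e'): match
  Compare pos 1 ('b') with pos 6 ('b'): match
  Compare pos 2 ('l') with pos 5 ('l'): match
  Compare pos 3 ('e') with pos 4 ('e'): match
Result: palindrome

1


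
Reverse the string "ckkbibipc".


Input: ckkbibipc
Reading characters right to left:
  Position 8: 'c'
  Position 7: 'p'
  Position 6: 'i'
  Position 5: 'b'
  Position 4: 'i'
  Position 3: 'b'
  Position 2: 'k'
  Position 1: 'k'
  Position 0: 'c'
Reversed: cpibibkkc

cpibibkkc


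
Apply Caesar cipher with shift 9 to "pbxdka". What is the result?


Caesar cipher: shift "pbxdka" by 9
  'p' (pos 15) + 9 = pos 24 = 'y'
  'b' (pos 1) + 9 = pos 10 = 'k'
  'x' (pos 23) + 9 = pos 6 = 'g'
  'd' (pos 3) + 9 = pos 12 = 'm'
  'k' (pos 10) + 9 = pos 19 = 't'
  'a' (pos 0) + 9 = pos 9 = 'j'
Result: ykgmtj

ykgmtj


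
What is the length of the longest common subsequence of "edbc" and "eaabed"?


LCS of "edbc" and "eaabed"
DP table:
           e    a    a    b    e    d
      0    0    0    0    0    0    0
  e   0    1    1    1    1    1    1
  d   0    1    1    1    1    1    2
  b   0    1    1    1    2    2    2
  c   0    1    1    1    2    2    2
LCS length = dp[4][6] = 2

2


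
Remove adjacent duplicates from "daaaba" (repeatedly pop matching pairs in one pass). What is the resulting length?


Input: daaaba
Stack-based adjacent duplicate removal:
  Read 'd': push. Stack: d
  Read 'a': push. Stack: da
  Read 'a': matches stack top 'a' => pop. Stack: d
  Read 'a': push. Stack: da
  Read 'b': push. Stack: dab
  Read 'a': push. Stack: daba
Final stack: "daba" (length 4)

4


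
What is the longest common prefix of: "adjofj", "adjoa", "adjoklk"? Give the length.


Words: adjofj, adjoa, adjoklk
  Position 0: all 'a' => match
  Position 1: all 'd' => match
  Position 2: all 'j' => match
  Position 3: all 'o' => match
  Position 4: ('f', 'a', 'k') => mismatch, stop
LCP = "adjo" (length 4)

4


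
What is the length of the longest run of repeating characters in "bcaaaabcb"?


Input: "bcaaaabcb"
Scanning for longest run:
  Position 1 ('c'): new char, reset run to 1
  Position 2 ('a'): new char, reset run to 1
  Position 3 ('a'): continues run of 'a', length=2
  Position 4 ('a'): continues run of 'a', length=3
  Position 5 ('a'): continues run of 'a', length=4
  Position 6 ('b'): new char, reset run to 1
  Position 7 ('c'): new char, reset run to 1
  Position 8 ('b'): new char, reset run to 1
Longest run: 'a' with length 4

4


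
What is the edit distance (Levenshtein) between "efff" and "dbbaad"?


Computing edit distance: "efff" -> "dbbaad"
DP table:
           d    b    b    a    a    d
      0    1    2    3    4    5    6
  e   1    1    2    3    4    5    6
  f   2    2    2    3    4    5    6
  f   3    3    3    3    4    5    6
  f   4    4    4    4    4    5    6
Edit distance = dp[4][6] = 6

6


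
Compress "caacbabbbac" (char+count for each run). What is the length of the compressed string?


Input: caacbabbbac
Runs:
  'c' x 1 => "c1"
  'a' x 2 => "a2"
  'c' x 1 => "c1"
  'b' x 1 => "b1"
  'a' x 1 => "a1"
  'b' x 3 => "b3"
  'a' x 1 => "a1"
  'c' x 1 => "c1"
Compressed: "c1a2c1b1a1b3a1c1"
Compressed length: 16

16


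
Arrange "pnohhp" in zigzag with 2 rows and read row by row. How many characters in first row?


Zigzag "pnohhp" into 2 rows:
Placing characters:
  'p' => row 0
  'n' => row 1
  'o' => row 0
  'h' => row 1
  'h' => row 0
  'p' => row 1
Rows:
  Row 0: "poh"
  Row 1: "nhp"
First row length: 3

3


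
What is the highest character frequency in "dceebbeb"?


Input: dceebbeb
Character counts:
  'b': 3
  'c': 1
  'd': 1
  'e': 3
Maximum frequency: 3

3


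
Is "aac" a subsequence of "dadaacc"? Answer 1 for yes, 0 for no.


Check if "aac" is a subsequence of "dadaacc"
Greedy scan:
  Position 0 ('d'): no match needed
  Position 1 ('a'): matches sub[0] = 'a'
  Position 2 ('d'): no match needed
  Position 3 ('a'): matches sub[1] = 'a'
  Position 4 ('a'): no match needed
  Position 5 ('c'): matches sub[2] = 'c'
  Position 6 ('c'): no match needed
All 3 characters matched => is a subsequence

1


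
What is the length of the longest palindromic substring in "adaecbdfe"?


Input: "adaecbdfe"
Checking substrings for palindromes:
  [0:3] "ada" (len 3) => palindrome
Longest palindromic substring: "ada" with length 3

3


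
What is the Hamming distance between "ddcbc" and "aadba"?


Comparing "ddcbc" and "aadba" position by position:
  Position 0: 'd' vs 'a' => differ
  Position 1: 'd' vs 'a' => differ
  Position 2: 'c' vs 'd' => differ
  Position 3: 'b' vs 'b' => same
  Position 4: 'c' vs 'a' => differ
Total differences (Hamming distance): 4

4


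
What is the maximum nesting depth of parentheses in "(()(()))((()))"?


Input: "(()(()))((()))"
Tracking depth:
  Position 0 '(': depth becomes 1
  Position 1 '(': depth becomes 2
  Position 2 ')': depth becomes 1
  Position 3 '(': depth becomes 2
  Position 4 '(': depth becomes 3
  Position 5 ')': depth becomes 2
  Position 6 ')': depth becomes 1
  Position 7 ')': depth becomes 0
  Position 8 '(': depth becomes 1
  Position 9 '(': depth becomes 2
  Position 10 '(': depth becomes 3
  Position 11 ')': depth becomes 2
  Position 12 ')': depth becomes 1
  Position 13 ')': depth becomes 0
Maximum depth reached: 3

3


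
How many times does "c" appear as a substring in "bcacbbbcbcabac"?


Searching for "c" in "bcacbbbcbcabac"
Scanning each position:
  Position 0: "b" => no
  Position 1: "c" => MATCH
  Position 2: "a" => no
  Position 3: "c" => MATCH
  Position 4: "b" => no
  Position 5: "b" => no
  Position 6: "b" => no
  Position 7: "c" => MATCH
  Position 8: "b" => no
  Position 9: "c" => MATCH
  Position 10: "a" => no
  Position 11: "b" => no
  Position 12: "a" => no
  Position 13: "c" => MATCH
Total occurrences: 5

5


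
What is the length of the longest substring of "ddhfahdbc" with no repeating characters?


Input: "ddhfahdbc"
Sliding window (track last position of each char):
  Position 0 ('d'): window [0,0] length 1 -- new best
  Position 1 ('d'): repeat (last at 0), move window start to 1
  Position 1 ('d'): window [1,1] length 1
  Position 2 ('h'): window [1,2] length 2 -- new best
  Position 3 ('f'): window [1,3] length 3 -- new best
  Position 4 ('a'): window [1,4] length 4 -- new best
  Position 5 ('h'): repeat (last at 2), move window start to 3
  Position 5 ('h'): window [3,5] length 3
  Position 6 ('d'): window [3,6] length 4
  Position 7 ('b'): window [3,7] length 5 -- new best
  Position 8 ('c'): window [3,8] length 6 -- new best
Longest substring with no repeats: "fahdbc" with length 6

6


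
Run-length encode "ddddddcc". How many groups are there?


Input: ddddddcc
Scanning for consecutive runs:
  Group 1: 'd' x 6 (positions 0-5)
  Group 2: 'c' x 2 (positions 6-7)
Total groups: 2

2


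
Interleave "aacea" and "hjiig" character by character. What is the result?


Interleaving "aacea" and "hjiig":
  Position 0: 'a' from first, 'h' from second => "ah"
  Position 1: 'a' from first, 'j' from second => "aj"
  Position 2: 'c' from first, 'i' from second => "ci"
  Position 3: 'e' from first, 'i' from second => "ei"
  Position 4: 'a' from first, 'g' from second => "ag"
Result: ahajcieiag

ahajcieiag


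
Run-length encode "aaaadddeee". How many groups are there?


Input: aaaadddeee
Scanning for consecutive runs:
  Group 1: 'a' x 4 (positions 0-3)
  Group 2: 'd' x 3 (positions 4-6)
  Group 3: 'e' x 3 (positions 7-9)
Total groups: 3

3


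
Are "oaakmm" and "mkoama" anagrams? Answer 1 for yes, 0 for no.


Strings: "oaakmm", "mkoama"
Sorted first:  aakmmo
Sorted second: aakmmo
Sorted forms match => anagrams

1


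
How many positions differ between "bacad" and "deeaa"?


Comparing "bacad" and "deeaa" position by position:
  Position 0: 'b' vs 'd' => DIFFER
  Position 1: 'a' vs 'e' => DIFFER
  Position 2: 'c' vs 'e' => DIFFER
  Position 3: 'a' vs 'a' => same
  Position 4: 'd' vs 'a' => DIFFER
Positions that differ: 4

4


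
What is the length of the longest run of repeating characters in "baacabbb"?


Input: "baacabbb"
Scanning for longest run:
  Position 1 ('a'): new char, reset run to 1
  Position 2 ('a'): continues run of 'a', length=2
  Position 3 ('c'): new char, reset run to 1
  Position 4 ('a'): new char, reset run to 1
  Position 5 ('b'): new char, reset run to 1
  Position 6 ('b'): continues run of 'b', length=2
  Position 7 ('b'): continues run of 'b', length=3
Longest run: 'b' with length 3

3


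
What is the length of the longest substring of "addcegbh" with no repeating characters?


Input: "addcegbh"
Sliding window (track last position of each char):
  Position 0 ('a'): window [0,0] length 1 -- new best
  Position 1 ('d'): window [0,1] length 2 -- new best
  Position 2 ('d'): repeat (last at 1), move window start to 2
  Position 2 ('d'): window [2,2] length 1
  Position 3 ('c'): window [2,3] length 2
  Position 4 ('e'): window [2,4] length 3 -- new best
  Position 5 ('g'): window [2,5] length 4 -- new best
  Position 6 ('b'): window [2,6] length 5 -- new best
  Position 7 ('h'): window [2,7] length 6 -- new best
Longest substring with no repeats: "dcegbh" with length 6

6


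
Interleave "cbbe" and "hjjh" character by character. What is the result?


Interleaving "cbbe" and "hjjh":
  Position 0: 'c' from first, 'h' from second => "ch"
  Position 1: 'b' from first, 'j' from second => "bj"
  Position 2: 'b' from first, 'j' from second => "bj"
  Position 3: 'e' from first, 'h' from second => "eh"
Result: chbjbjeh

chbjbjeh


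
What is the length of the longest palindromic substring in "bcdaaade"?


Input: "bcdaaade"
Checking substrings for palindromes:
  [2:7] "daaad" (len 5) => palindrome
  [3:6] "aaa" (len 3) => palindrome
  [3:5] "aa" (len 2) => palindrome
  [4:6] "aa" (len 2) => palindrome
Longest palindromic substring: "daaad" with length 5

5


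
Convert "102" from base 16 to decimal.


Input: "102" in base 16
Positional expansion:
  Digit '1' (value 1) x 16^2 = 256
  Digit '0' (value 0) x 16^1 = 0
  Digit '2' (value 2) x 16^0 = 2
Sum = 258

258


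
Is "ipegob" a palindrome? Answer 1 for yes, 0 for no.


Input: ipegob
Reversed: bogepi
  Compare pos 0 ('i') with pos 5 ('b'): MISMATCH
  Compare pos 1 ('p') with pos 4 ('o'): MISMATCH
  Compare pos 2 ('e') with pos 3 ('g'): MISMATCH
Result: not a palindrome

0


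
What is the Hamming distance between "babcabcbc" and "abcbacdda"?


Comparing "babcabcbc" and "abcbacdda" position by position:
  Position 0: 'b' vs 'a' => differ
  Position 1: 'a' vs 'b' => differ
  Position 2: 'b' vs 'c' => differ
  Position 3: 'c' vs 'b' => differ
  Position 4: 'a' vs 'a' => same
  Position 5: 'b' vs 'c' => differ
  Position 6: 'c' vs 'd' => differ
  Position 7: 'b' vs 'd' => differ
  Position 8: 'c' vs 'a' => differ
Total differences (Hamming distance): 8

8


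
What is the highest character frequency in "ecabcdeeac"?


Input: ecabcdeeac
Character counts:
  'a': 2
  'b': 1
  'c': 3
  'd': 1
  'e': 3
Maximum frequency: 3

3


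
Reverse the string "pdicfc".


Input: pdicfc
Reading characters right to left:
  Position 5: 'c'
  Position 4: 'f'
  Position 3: 'c'
  Position 2: 'i'
  Position 1: 'd'
  Position 0: 'p'
Reversed: cfcidp

cfcidp


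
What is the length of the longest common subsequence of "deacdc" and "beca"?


LCS of "deacdc" and "beca"
DP table:
           b    e    c    a
      0    0    0    0    0
  d   0    0    0    0    0
  e   0    0    1    1    1
  a   0    0    1    1    2
  c   0    0    1    2    2
  d   0    0    1    2    2
  c   0    0    1    2    2
LCS length = dp[6][4] = 2

2


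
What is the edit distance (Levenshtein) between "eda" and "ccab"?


Computing edit distance: "eda" -> "ccab"
DP table:
           c    c    a    b
      0    1    2    3    4
  e   1    1    2    3    4
  d   2    2    2    3    4
  a   3    3    3    2    3
Edit distance = dp[3][4] = 3

3


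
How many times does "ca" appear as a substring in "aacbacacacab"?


Searching for "ca" in "aacbacacacab"
Scanning each position:
  Position 0: "aa" => no
  Position 1: "ac" => no
  Position 2: "cb" => no
  Position 3: "ba" => no
  Position 4: "ac" => no
  Position 5: "ca" => MATCH
  Position 6: "ac" => no
  Position 7: "ca" => MATCH
  Position 8: "ac" => no
  Position 9: "ca" => MATCH
  Position 10: "ab" => no
Total occurrences: 3

3


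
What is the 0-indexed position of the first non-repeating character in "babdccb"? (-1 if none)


Input: babdccb
Character frequencies:
  'a': 1
  'b': 3
  'c': 2
  'd': 1
Scanning left to right for freq == 1:
  Position 0 ('b'): freq=3, skip
  Position 1 ('a'): unique! => answer = 1

1


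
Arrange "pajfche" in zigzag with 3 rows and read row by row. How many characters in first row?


Zigzag "pajfche" into 3 rows:
Placing characters:
  'p' => row 0
  'a' => row 1
  'j' => row 2
  'f' => row 1
  'c' => row 0
  'h' => row 1
  'e' => row 2
Rows:
  Row 0: "pc"
  Row 1: "afh"
  Row 2: "je"
First row length: 2

2


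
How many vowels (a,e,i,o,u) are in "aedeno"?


Input: aedeno
Checking each character:
  'a' at position 0: vowel (running total: 1)
  'e' at position 1: vowel (running total: 2)
  'd' at position 2: consonant
  'e' at position 3: vowel (running total: 3)
  'n' at position 4: consonant
  'o' at position 5: vowel (running total: 4)
Total vowels: 4

4


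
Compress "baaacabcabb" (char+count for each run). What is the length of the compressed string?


Input: baaacabcabb
Runs:
  'b' x 1 => "b1"
  'a' x 3 => "a3"
  'c' x 1 => "c1"
  'a' x 1 => "a1"
  'b' x 1 => "b1"
  'c' x 1 => "c1"
  'a' x 1 => "a1"
  'b' x 2 => "b2"
Compressed: "b1a3c1a1b1c1a1b2"
Compressed length: 16

16


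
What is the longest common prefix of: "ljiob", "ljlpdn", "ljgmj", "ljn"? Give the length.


Words: ljiob, ljlpdn, ljgmj, ljn
  Position 0: all 'l' => match
  Position 1: all 'j' => match
  Position 2: ('i', 'l', 'g', 'n') => mismatch, stop
LCP = "lj" (length 2)

2


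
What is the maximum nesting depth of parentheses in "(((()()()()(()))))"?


Input: "(((()()()()(()))))"
Tracking depth:
  Position 0 '(': depth becomes 1
  Position 1 '(': depth becomes 2
  Position 2 '(': depth becomes 3
  Position 3 '(': depth becomes 4
  Position 4 ')': depth becomes 3
  Position 5 '(': depth becomes 4
  Position 6 ')': depth becomes 3
  Position 7 '(': depth becomes 4
  Position 8 ')': depth becomes 3
  Position 9 '(': depth becomes 4
  Position 10 ')': depth becomes 3
  Position 11 '(': depth becomes 4
  Position 12 '(': depth becomes 5
  Position 13 ')': depth becomes 4
  Position 14 ')': depth becomes 3
  Position 15 ')': depth becomes 2
  Position 16 ')': depth becomes 1
  Position 17 ')': depth becomes 0
Maximum depth reached: 5

5


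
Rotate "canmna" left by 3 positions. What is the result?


Input: "canmna", rotate left by 3
First 3 characters: "can"
Remaining characters: "mna"
Concatenate remaining + first: "mna" + "can" = "mnacan"

mnacan


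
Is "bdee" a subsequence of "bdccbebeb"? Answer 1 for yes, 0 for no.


Check if "bdee" is a subsequence of "bdccbebeb"
Greedy scan:
  Position 0 ('b'): matches sub[0] = 'b'
  Position 1 ('d'): matches sub[1] = 'd'
  Position 2 ('c'): no match needed
  Position 3 ('c'): no match needed
  Position 4 ('b'): no match needed
  Position 5 ('e'): matches sub[2] = 'e'
  Position 6 ('b'): no match needed
  Position 7 ('e'): matches sub[3] = 'e'
  Position 8 ('b'): no match needed
All 4 characters matched => is a subsequence

1


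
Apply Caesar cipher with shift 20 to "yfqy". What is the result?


Caesar cipher: shift "yfqy" by 20
  'y' (pos 24) + 20 = pos 18 = 's'
  'f' (pos 5) + 20 = pos 25 = 'z'
  'q' (pos 16) + 20 = pos 10 = 'k'
  'y' (pos 24) + 20 = pos 18 = 's'
Result: szks

szks


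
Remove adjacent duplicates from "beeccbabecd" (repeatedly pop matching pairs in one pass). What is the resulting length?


Input: beeccbabecd
Stack-based adjacent duplicate removal:
  Read 'b': push. Stack: b
  Read 'e': push. Stack: be
  Read 'e': matches stack top 'e' => pop. Stack: b
  Read 'c': push. Stack: bc
  Read 'c': matches stack top 'c' => pop. Stack: b
  Read 'b': matches stack top 'b' => pop. Stack: (empty)
  Read 'a': push. Stack: a
  Read 'b': push. Stack: ab
  Read 'e': push. Stack: abe
  Read 'c': push. Stack: abec
  Read 'd': push. Stack: abecd
Final stack: "abecd" (length 5)

5


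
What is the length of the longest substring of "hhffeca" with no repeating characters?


Input: "hhffeca"
Sliding window (track last position of each char):
  Position 0 ('h'): window [0,0] length 1 -- new best
  Position 1 ('h'): repeat (last at 0), move window start to 1
  Position 1 ('h'): window [1,1] length 1
  Position 2 ('f'): window [1,2] length 2 -- new best
  Position 3 ('f'): repeat (last at 2), move window start to 3
  Position 3 ('f'): window [3,3] length 1
  Position 4 ('e'): window [3,4] length 2
  Position 5 ('c'): window [3,5] length 3 -- new best
  Position 6 ('a'): window [3,6] length 4 -- new best
Longest substring with no repeats: "feca" with length 4

4


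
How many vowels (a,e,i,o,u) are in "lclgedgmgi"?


Input: lclgedgmgi
Checking each character:
  'l' at position 0: consonant
  'c' at position 1: consonant
  'l' at position 2: consonant
  'g' at position 3: consonant
  'e' at position 4: vowel (running total: 1)
  'd' at position 5: consonant
  'g' at position 6: consonant
  'm' at position 7: consonant
  'g' at position 8: consonant
  'i' at position 9: vowel (running total: 2)
Total vowels: 2

2


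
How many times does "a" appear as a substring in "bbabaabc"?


Searching for "a" in "bbabaabc"
Scanning each position:
  Position 0: "b" => no
  Position 1: "b" => no
  Position 2: "a" => MATCH
  Position 3: "b" => no
  Position 4: "a" => MATCH
  Position 5: "a" => MATCH
  Position 6: "b" => no
  Position 7: "c" => no
Total occurrences: 3

3


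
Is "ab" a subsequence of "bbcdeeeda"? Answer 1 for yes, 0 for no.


Check if "ab" is a subsequence of "bbcdeeeda"
Greedy scan:
  Position 0 ('b'): no match needed
  Position 1 ('b'): no match needed
  Position 2 ('c'): no match needed
  Position 3 ('d'): no match needed
  Position 4 ('e'): no match needed
  Position 5 ('e'): no match needed
  Position 6 ('e'): no match needed
  Position 7 ('d'): no match needed
  Position 8 ('a'): matches sub[0] = 'a'
Only matched 1/2 characters => not a subsequence

0


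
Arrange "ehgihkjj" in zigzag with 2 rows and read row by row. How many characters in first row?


Zigzag "ehgihkjj" into 2 rows:
Placing characters:
  'e' => row 0
  'h' => row 1
  'g' => row 0
  'i' => row 1
  'h' => row 0
  'k' => row 1
  'j' => row 0
  'j' => row 1
Rows:
  Row 0: "eghj"
  Row 1: "hikj"
First row length: 4

4


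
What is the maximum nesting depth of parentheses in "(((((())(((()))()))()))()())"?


Input: "(((((())(((()))()))()))()())"
Tracking depth:
  Position 0 '(': depth becomes 1
  Position 1 '(': depth becomes 2
  Position 2 '(': depth becomes 3
  Position 3 '(': depth becomes 4
  Position 4 '(': depth becomes 5
  Position 5 '(': depth becomes 6
  Position 6 ')': depth becomes 5
  Position 7 ')': depth becomes 4
  Position 8 '(': depth becomes 5
  Position 9 '(': depth becomes 6
  Position 10 '(': depth becomes 7
  Position 11 '(': depth becomes 8
  Position 12 ')': depth becomes 7
  Position 13 ')': depth becomes 6
  Position 14 ')': depth becomes 5
  Position 15 '(': depth becomes 6
  Position 16 ')': depth becomes 5
  Position 17 ')': depth becomes 4
  Position 18 ')': depth becomes 3
  Position 19 '(': depth becomes 4
  Position 20 ')': depth becomes 3
  Position 21 ')': depth becomes 2
  Position 22 ')': depth becomes 1
  Position 23 '(': depth becomes 2
  Position 24 ')': depth becomes 1
  Position 25 '(': depth becomes 2
  Position 26 ')': depth becomes 1
  Position 27 ')': depth becomes 0
Maximum depth reached: 8

8


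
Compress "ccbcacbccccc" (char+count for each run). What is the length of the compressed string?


Input: ccbcacbccccc
Runs:
  'c' x 2 => "c2"
  'b' x 1 => "b1"
  'c' x 1 => "c1"
  'a' x 1 => "a1"
  'c' x 1 => "c1"
  'b' x 1 => "b1"
  'c' x 5 => "c5"
Compressed: "c2b1c1a1c1b1c5"
Compressed length: 14

14


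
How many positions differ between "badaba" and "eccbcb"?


Comparing "badaba" and "eccbcb" position by position:
  Position 0: 'b' vs 'e' => DIFFER
  Position 1: 'a' vs 'c' => DIFFER
  Position 2: 'd' vs 'c' => DIFFER
  Position 3: 'a' vs 'b' => DIFFER
  Position 4: 'b' vs 'c' => DIFFER
  Position 5: 'a' vs 'b' => DIFFER
Positions that differ: 6

6


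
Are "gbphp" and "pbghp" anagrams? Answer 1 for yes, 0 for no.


Strings: "gbphp", "pbghp"
Sorted first:  bghpp
Sorted second: bghpp
Sorted forms match => anagrams

1


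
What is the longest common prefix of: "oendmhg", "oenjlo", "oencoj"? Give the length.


Words: oendmhg, oenjlo, oencoj
  Position 0: all 'o' => match
  Position 1: all 'e' => match
  Position 2: all 'n' => match
  Position 3: ('d', 'j', 'c') => mismatch, stop
LCP = "oen" (length 3)

3


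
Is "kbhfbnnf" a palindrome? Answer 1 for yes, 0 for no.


Input: kbhfbnnf
Reversed: fnnbfhbk
  Compare pos 0 ('k') with pos 7 ('f'): MISMATCH
  Compare pos 1 ('b') with pos 6 ('n'): MISMATCH
  Compare pos 2 ('h') with pos 5 ('n'): MISMATCH
  Compare pos 3 ('f') with pos 4 ('b'): MISMATCH
Result: not a palindrome

0


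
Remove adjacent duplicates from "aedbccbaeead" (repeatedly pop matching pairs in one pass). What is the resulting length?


Input: aedbccbaeead
Stack-based adjacent duplicate removal:
  Read 'a': push. Stack: a
  Read 'e': push. Stack: ae
  Read 'd': push. Stack: aed
  Read 'b': push. Stack: aedb
  Read 'c': push. Stack: aedbc
  Read 'c': matches stack top 'c' => pop. Stack: aedb
  Read 'b': matches stack top 'b' => pop. Stack: aed
  Read 'a': push. Stack: aeda
  Read 'e': push. Stack: aedae
  Read 'e': matches stack top 'e' => pop. Stack: aeda
  Read 'a': matches stack top 'a' => pop. Stack: aed
  Read 'd': matches stack top 'd' => pop. Stack: ae
Final stack: "ae" (length 2)

2
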